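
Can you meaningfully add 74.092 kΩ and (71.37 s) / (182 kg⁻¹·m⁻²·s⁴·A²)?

Yes

Dimensions:
  74.092 kΩ:  Ω = V·A⁻¹ = kg·m²·s⁻³·A⁻²
  (71.37 s) / (182 kg⁻¹·m⁻²·s⁴·A²):  [s] / [kg⁻¹·m⁻²·s⁴·A²] = kg·m²·s⁻³·A⁻²
Both are kg·m²·s⁻³·A⁻², so they have the same dimensions and can be added.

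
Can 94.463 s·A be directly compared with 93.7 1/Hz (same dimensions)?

No

Reduce each to base SI dimensions:
  94.463 s·A:  A·s = s·A
  93.7 1/Hz:  Hz⁻¹ = (s⁻¹)⁻¹ = s
s·A ≠ s, so they cannot be added.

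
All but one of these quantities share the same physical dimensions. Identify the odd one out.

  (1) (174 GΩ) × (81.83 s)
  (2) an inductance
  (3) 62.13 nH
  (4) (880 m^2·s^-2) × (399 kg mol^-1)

Dimensions:
  (1) [kg·m²·s⁻³·A⁻²] · [s] = kg·m²·s⁻²·A⁻²
  (2) [inductance] = kg·m²·s⁻²·A⁻²
  (3) H = V·s·A⁻¹ = kg·m²·s⁻²·A⁻²
  (4) [m²·s⁻²] · [kg·mol⁻¹] = kg·m²·s⁻²·mol⁻¹
All reduce to kg·m²·s⁻²·A⁻² except (4), which is kg·m²·s⁻²·mol⁻¹.

(4)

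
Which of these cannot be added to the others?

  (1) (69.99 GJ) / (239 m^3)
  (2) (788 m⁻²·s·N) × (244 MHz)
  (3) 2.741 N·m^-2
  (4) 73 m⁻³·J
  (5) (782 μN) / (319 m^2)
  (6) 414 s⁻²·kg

(6)

Reduce each to base SI dimensions:
  (1) [kg·m²·s⁻²] / [m³] = kg·m⁻¹·s⁻²
  (2) [kg·m⁻¹·s⁻¹] · [s⁻¹] = kg·m⁻¹·s⁻²
  (3) N·m⁻² = kg·m·s⁻²·m⁻² = kg·m⁻¹·s⁻²
  (4) J·m⁻³ = N·m·m⁻³ = kg·m⁻¹·s⁻²
  (5) [kg·m·s⁻²] / [m²] = kg·m⁻¹·s⁻²
  (6) kg·s⁻²
All reduce to kg·m⁻¹·s⁻² except (6), which is kg·s⁻².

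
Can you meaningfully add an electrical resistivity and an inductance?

No

In SI base units:
  an electrical resistivity:  [electrical resistivity] = kg·m³·s⁻³·A⁻²
  an inductance:  [inductance] = kg·m²·s⁻²·A⁻²
kg·m³·s⁻³·A⁻² ≠ kg·m²·s⁻²·A⁻², so they cannot be added.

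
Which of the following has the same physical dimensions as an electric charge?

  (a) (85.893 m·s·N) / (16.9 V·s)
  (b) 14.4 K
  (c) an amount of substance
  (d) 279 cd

Reference: [electric charge] = s·A.
Each option:
  (a) [kg·m²·s⁻¹] / [kg·m²·s⁻²·A⁻¹] = s·A  ← same
  (b) K
  (c) [amount of substance] = mol
  (d) cd
Only (a) matches s·A.

(a)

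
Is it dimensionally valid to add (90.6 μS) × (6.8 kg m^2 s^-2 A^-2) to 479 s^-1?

No

Reduce each to base SI dimensions:
  (90.6 μS) × (6.8 kg m^2 s^-2 A^-2):  [kg⁻¹·m⁻²·s³·A²] · [kg·m²·s⁻²·A⁻²] = s
  479 s^-1:  s⁻¹
s ≠ s⁻¹, so they cannot be added.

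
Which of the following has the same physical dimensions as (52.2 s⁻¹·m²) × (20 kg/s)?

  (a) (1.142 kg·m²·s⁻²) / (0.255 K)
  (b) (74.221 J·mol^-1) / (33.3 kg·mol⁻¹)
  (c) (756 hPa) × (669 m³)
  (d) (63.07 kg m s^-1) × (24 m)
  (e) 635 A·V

(c)

Reference: [m²·s⁻¹] · [kg·s⁻¹] = kg·m²·s⁻².
Each option:
  (a) [kg·m²·s⁻²] / [K] = kg·m²·s⁻²·K⁻¹
  (b) [kg·m²·s⁻²·mol⁻¹] / [kg·mol⁻¹] = m²·s⁻²
  (c) [kg·m⁻¹·s⁻²] · [m³] = kg·m²·s⁻²  ← same
  (d) [kg·m·s⁻¹] · [m] = kg·m²·s⁻¹
  (e) V·A = J·C⁻¹·A = kg·m²·s⁻³
Only (c) matches kg·m²·s⁻².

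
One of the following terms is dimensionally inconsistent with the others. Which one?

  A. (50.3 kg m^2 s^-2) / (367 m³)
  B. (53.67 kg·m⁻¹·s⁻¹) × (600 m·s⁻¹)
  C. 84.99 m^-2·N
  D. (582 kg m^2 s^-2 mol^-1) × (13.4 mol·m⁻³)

B.

In SI base units:
  A. [kg·m²·s⁻²] / [m³] = kg·m⁻¹·s⁻²
  B. [kg·m⁻¹·s⁻¹] · [m·s⁻¹] = kg·s⁻²
  C. N·m⁻² = kg·m·s⁻²·m⁻² = kg·m⁻¹·s⁻²
  D. [kg·m²·s⁻²·mol⁻¹] · [m⁻³·mol] = kg·m⁻¹·s⁻²
All reduce to kg·m⁻¹·s⁻² except B., which is kg·s⁻².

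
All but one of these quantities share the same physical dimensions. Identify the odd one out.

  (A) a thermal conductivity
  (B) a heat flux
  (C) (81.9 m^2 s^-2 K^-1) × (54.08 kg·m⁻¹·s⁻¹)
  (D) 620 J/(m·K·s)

(B)

Work out the base dimensions of each:
  (A) [thermal conductivity] = kg·m·s⁻³·K⁻¹
  (B) [heat flux] = kg·s⁻³
  (C) [m²·s⁻²·K⁻¹] · [kg·m⁻¹·s⁻¹] = kg·m·s⁻³·K⁻¹
  (D) J·s⁻¹·m⁻¹·K⁻¹ = N·m·s⁻¹·m⁻¹·K⁻¹ = kg·m·s⁻³·K⁻¹
All reduce to kg·m·s⁻³·K⁻¹ except (B), which is kg·s⁻³.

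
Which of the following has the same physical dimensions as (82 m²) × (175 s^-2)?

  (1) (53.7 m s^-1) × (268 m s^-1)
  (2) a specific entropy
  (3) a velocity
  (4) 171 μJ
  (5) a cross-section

Reference: [m²] · [s⁻²] = m²·s⁻².
Each option:
  (1) [m·s⁻¹] · [m·s⁻¹] = m²·s⁻²  ← same
  (2) [specific entropy] = m²·s⁻²·K⁻¹
  (3) [velocity] = m·s⁻¹
  (4) J = N·m = kg·m²·s⁻²
  (5) [cross-section] = m²
Only (1) matches m²·s⁻².

(1)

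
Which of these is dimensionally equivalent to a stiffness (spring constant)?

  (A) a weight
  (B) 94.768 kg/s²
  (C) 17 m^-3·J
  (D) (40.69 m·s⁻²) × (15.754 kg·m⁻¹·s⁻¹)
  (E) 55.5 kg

Reference: [stiffness (spring constant)] = kg·s⁻².
Each option:
  (A) [weight] = kg·m·s⁻²
  (B) kg·s⁻²  ← same
  (C) J·m⁻³ = N·m·m⁻³ = kg·m⁻¹·s⁻²
  (D) [m·s⁻²] · [kg·m⁻¹·s⁻¹] = kg·s⁻³
  (E) kg
Only (B) matches kg·s⁻².

(B)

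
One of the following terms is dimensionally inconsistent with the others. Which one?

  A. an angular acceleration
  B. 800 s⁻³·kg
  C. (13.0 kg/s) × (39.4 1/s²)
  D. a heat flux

A.

Reduce each to base SI dimensions:
  A. [angular acceleration] = s⁻²
  B. kg·s⁻³
  C. [kg·s⁻¹] · [s⁻²] = kg·s⁻³
  D. [heat flux] = kg·s⁻³
All reduce to kg·s⁻³ except A., which is s⁻².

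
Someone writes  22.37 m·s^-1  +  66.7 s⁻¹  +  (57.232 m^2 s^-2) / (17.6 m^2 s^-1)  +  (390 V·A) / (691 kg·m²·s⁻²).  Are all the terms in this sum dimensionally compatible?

Work out the base dimensions of each:
  22.37 m·s^-1:  m·s⁻¹
  66.7 s⁻¹:  s⁻¹
  (57.232 m^2 s^-2) / (17.6 m^2 s^-1):  [m²·s⁻²] / [m²·s⁻¹] = s⁻¹
  (390 V·A) / (691 kg·m²·s⁻²):  [kg·m²·s⁻³] / [kg·m²·s⁻²] = s⁻¹
The terms do not share a single dimension (m·s⁻¹ vs s⁻¹).

No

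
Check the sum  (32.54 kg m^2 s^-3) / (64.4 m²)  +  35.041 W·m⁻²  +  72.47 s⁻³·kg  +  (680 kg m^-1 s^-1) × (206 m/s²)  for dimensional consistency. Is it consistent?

Reduce each to base SI dimensions:
  (32.54 kg m^2 s^-3) / (64.4 m²):  [kg·m²·s⁻³] / [m²] = kg·s⁻³
  35.041 W·m⁻²:  W·m⁻² = J·s⁻¹·m⁻² = kg·s⁻³
  72.47 s⁻³·kg:  kg·s⁻³
  (680 kg m^-1 s^-1) × (206 m/s²):  [kg·m⁻¹·s⁻¹] · [m·s⁻²] = kg·s⁻³
Every term reduces to kg·s⁻³.

Yes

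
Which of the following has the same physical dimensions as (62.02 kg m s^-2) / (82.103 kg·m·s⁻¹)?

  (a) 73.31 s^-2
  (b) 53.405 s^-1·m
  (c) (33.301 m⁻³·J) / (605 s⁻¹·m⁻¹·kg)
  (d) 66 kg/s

(c)

Reference: [kg·m·s⁻²] / [kg·m·s⁻¹] = s⁻¹.
Each option:
  (a) s⁻²
  (b) m·s⁻¹
  (c) [kg·m⁻¹·s⁻²] / [kg·m⁻¹·s⁻¹] = s⁻¹  ← same
  (d) kg·s⁻¹
Only (c) matches s⁻¹.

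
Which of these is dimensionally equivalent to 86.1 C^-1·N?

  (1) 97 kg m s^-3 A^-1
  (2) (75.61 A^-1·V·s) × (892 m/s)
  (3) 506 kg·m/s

Reference: N·C⁻¹ = kg·m·s⁻²·(s·A)⁻¹ = kg·m·s⁻³·A⁻¹.
Each option:
  (1) kg·m·s⁻³·A⁻¹  ← same
  (2) [kg·m²·s⁻²·A⁻²] · [m·s⁻¹] = kg·m³·s⁻³·A⁻²
  (3) kg·m·s⁻¹
Only (1) matches kg·m·s⁻³·A⁻¹.

(1)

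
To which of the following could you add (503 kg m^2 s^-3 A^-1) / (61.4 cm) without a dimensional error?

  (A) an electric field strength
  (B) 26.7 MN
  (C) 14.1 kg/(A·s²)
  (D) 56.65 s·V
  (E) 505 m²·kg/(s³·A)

(A)

Reference: [kg·m²·s⁻³·A⁻¹] / [m] = kg·m·s⁻³·A⁻¹.
Each option:
  (A) [electric field strength] = kg·m·s⁻³·A⁻¹  ← same
  (B) N = kg·m·s⁻²
  (C) kg·s⁻²·A⁻¹
  (D) V·s = J·C⁻¹·s = kg·m²·s⁻²·A⁻¹
  (E) kg·m²·s⁻³·A⁻¹
Only (A) matches kg·m·s⁻³·A⁻¹.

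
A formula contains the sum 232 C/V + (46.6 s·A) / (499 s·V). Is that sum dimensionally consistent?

No

In SI base units:
  232 C/V:  C·V⁻¹ = s·A·(J·C⁻¹)⁻¹ = kg⁻¹·m⁻²·s⁴·A²
  (46.6 s·A) / (499 s·V):  [s·A] / [kg·m²·s⁻²·A⁻¹] = kg⁻¹·m⁻²·s³·A²
kg⁻¹·m⁻²·s⁴·A² ≠ kg⁻¹·m⁻²·s³·A², so they cannot be added.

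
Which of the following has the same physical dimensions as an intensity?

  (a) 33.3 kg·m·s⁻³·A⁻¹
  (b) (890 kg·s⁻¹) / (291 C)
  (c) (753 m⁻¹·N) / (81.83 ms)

Reference: [intensity] = kg·s⁻³.
Each option:
  (a) kg·m·s⁻³·A⁻¹
  (b) [kg·s⁻¹] / [s·A] = kg·s⁻²·A⁻¹
  (c) [kg·s⁻²] / [s] = kg·s⁻³  ← same
Only (c) matches kg·s⁻³.

(c)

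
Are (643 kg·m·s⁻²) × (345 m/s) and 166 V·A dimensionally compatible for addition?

Yes

Expand each in SI base units:
  (643 kg·m·s⁻²) × (345 m/s):  [kg·m·s⁻²] · [m·s⁻¹] = kg·m²·s⁻³
  166 V·A:  V·A = J·C⁻¹·A = kg·m²·s⁻³
Both are kg·m²·s⁻³, so they have the same dimensions and can be added.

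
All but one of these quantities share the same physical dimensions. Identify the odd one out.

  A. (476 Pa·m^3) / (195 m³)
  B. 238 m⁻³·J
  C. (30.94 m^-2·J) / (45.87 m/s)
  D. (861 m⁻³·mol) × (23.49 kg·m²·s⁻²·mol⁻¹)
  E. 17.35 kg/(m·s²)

Dimensions:
  A. [kg·m²·s⁻²] / [m³] = kg·m⁻¹·s⁻²
  B. J·m⁻³ = N·m·m⁻³ = kg·m⁻¹·s⁻²
  C. [kg·s⁻²] / [m·s⁻¹] = kg·m⁻¹·s⁻¹
  D. [m⁻³·mol] · [kg·m²·s⁻²·mol⁻¹] = kg·m⁻¹·s⁻²
  E. kg·m⁻¹·s⁻²
All reduce to kg·m⁻¹·s⁻² except C., which is kg·m⁻¹·s⁻¹.

C.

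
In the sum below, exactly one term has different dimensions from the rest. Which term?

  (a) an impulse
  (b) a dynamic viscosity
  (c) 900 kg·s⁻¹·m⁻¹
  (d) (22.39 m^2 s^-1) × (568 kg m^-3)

Reduce each to base SI dimensions:
  (a) [impulse] = kg·m·s⁻¹
  (b) [dynamic viscosity] = kg·m⁻¹·s⁻¹
  (c) kg·m⁻¹·s⁻¹
  (d) [m²·s⁻¹] · [kg·m⁻³] = kg·m⁻¹·s⁻¹
All reduce to kg·m⁻¹·s⁻¹ except (a), which is kg·m·s⁻¹.

(a)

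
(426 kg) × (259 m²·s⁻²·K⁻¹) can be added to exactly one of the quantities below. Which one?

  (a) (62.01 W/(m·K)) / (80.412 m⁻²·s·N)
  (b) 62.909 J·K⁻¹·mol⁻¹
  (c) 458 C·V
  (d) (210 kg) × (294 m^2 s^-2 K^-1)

(d)

Reference: [kg] · [m²·s⁻²·K⁻¹] = kg·m²·s⁻²·K⁻¹.
Each option:
  (a) [kg·m·s⁻³·K⁻¹] / [kg·m⁻¹·s⁻¹] = m²·s⁻²·K⁻¹
  (b) J·mol⁻¹·K⁻¹ = N·m·mol⁻¹·K⁻¹ = kg·m²·s⁻²·K⁻¹·mol⁻¹
  (c) C·V = s·A·J·C⁻¹ = kg·m²·s⁻²
  (d) [kg] · [m²·s⁻²·K⁻¹] = kg·m²·s⁻²·K⁻¹  ← same
Only (d) matches kg·m²·s⁻²·K⁻¹.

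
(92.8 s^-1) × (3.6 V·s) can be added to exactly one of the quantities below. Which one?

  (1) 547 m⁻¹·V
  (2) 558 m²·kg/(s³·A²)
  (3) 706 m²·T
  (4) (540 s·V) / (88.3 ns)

(4)

Reference: [s⁻¹] · [kg·m²·s⁻²·A⁻¹] = kg·m²·s⁻³·A⁻¹.
Each option:
  (1) V·m⁻¹ = J·C⁻¹·m⁻¹ = kg·m·s⁻³·A⁻¹
  (2) kg·m²·s⁻³·A⁻²
  (3) T·m² = Wb·m⁻²·m² = kg·m²·s⁻²·A⁻¹
  (4) [kg·m²·s⁻²·A⁻¹] / [s] = kg·m²·s⁻³·A⁻¹  ← same
Only (4) matches kg·m²·s⁻³·A⁻¹.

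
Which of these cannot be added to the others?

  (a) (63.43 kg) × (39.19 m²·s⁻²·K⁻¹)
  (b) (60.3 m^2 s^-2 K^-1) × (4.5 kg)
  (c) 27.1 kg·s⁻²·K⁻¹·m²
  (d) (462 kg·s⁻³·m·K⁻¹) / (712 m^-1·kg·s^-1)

Reduce each to base SI dimensions:
  (a) [kg] · [m²·s⁻²·K⁻¹] = kg·m²·s⁻²·K⁻¹
  (b) [m²·s⁻²·K⁻¹] · [kg] = kg·m²·s⁻²·K⁻¹
  (c) kg·m²·s⁻²·K⁻¹
  (d) [kg·m·s⁻³·K⁻¹] / [kg·m⁻¹·s⁻¹] = m²·s⁻²·K⁻¹
All reduce to kg·m²·s⁻²·K⁻¹ except (d), which is m²·s⁻²·K⁻¹.

(d)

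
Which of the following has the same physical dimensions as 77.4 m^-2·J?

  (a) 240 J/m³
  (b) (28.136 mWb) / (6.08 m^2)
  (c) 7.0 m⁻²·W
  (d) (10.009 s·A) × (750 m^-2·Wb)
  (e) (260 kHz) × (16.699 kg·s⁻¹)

(e)

Reference: J·m⁻² = N·m·m⁻² = kg·s⁻².
Each option:
  (a) J·m⁻³ = N·m·m⁻³ = kg·m⁻¹·s⁻²
  (b) [kg·m²·s⁻²·A⁻¹] / [m²] = kg·s⁻²·A⁻¹
  (c) W·m⁻² = J·s⁻¹·m⁻² = kg·s⁻³
  (d) [s·A] · [kg·s⁻²·A⁻¹] = kg·s⁻¹
  (e) [s⁻¹] · [kg·s⁻¹] = kg·s⁻²  ← same
Only (e) matches kg·s⁻².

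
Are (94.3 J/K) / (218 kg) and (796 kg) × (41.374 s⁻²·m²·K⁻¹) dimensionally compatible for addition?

In SI base units:
  (94.3 J/K) / (218 kg):  [kg·m²·s⁻²·K⁻¹] / [kg] = m²·s⁻²·K⁻¹
  (796 kg) × (41.374 s⁻²·m²·K⁻¹):  [kg] · [m²·s⁻²·K⁻¹] = kg·m²·s⁻²·K⁻¹
m²·s⁻²·K⁻¹ ≠ kg·m²·s⁻²·K⁻¹, so they cannot be added.

No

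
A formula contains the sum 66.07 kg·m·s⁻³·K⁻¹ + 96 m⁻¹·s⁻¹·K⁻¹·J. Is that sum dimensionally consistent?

Work out the base dimensions of each:
  66.07 kg·m·s⁻³·K⁻¹:  kg·m·s⁻³·K⁻¹
  96 m⁻¹·s⁻¹·K⁻¹·J:  J·s⁻¹·m⁻¹·K⁻¹ = N·m·s⁻¹·m⁻¹·K⁻¹ = kg·m·s⁻³·K⁻¹
Both are kg·m·s⁻³·K⁻¹, so they have the same dimensions and can be added.

Yes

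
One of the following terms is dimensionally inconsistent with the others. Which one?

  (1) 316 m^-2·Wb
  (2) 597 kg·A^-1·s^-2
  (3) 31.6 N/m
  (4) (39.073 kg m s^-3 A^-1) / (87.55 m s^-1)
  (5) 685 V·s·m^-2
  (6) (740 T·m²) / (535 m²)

Work out the base dimensions of each:
  (1) Wb·m⁻² = V·s·m⁻² = kg·s⁻²·A⁻¹
  (2) kg·s⁻²·A⁻¹
  (3) N·m⁻¹ = kg·m·s⁻²·m⁻¹ = kg·s⁻²
  (4) [kg·m·s⁻³·A⁻¹] / [m·s⁻¹] = kg·s⁻²·A⁻¹
  (5) V·s·m⁻² = J·C⁻¹·s·m⁻² = kg·s⁻²·A⁻¹
  (6) [kg·m²·s⁻²·A⁻¹] / [m²] = kg·s⁻²·A⁻¹
All reduce to kg·s⁻²·A⁻¹ except (3), which is kg·s⁻².

(3)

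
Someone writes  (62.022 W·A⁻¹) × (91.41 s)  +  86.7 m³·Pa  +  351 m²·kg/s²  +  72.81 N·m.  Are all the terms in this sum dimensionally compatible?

Expand each in SI base units:
  (62.022 W·A⁻¹) × (91.41 s):  [kg·m²·s⁻³·A⁻¹] · [s] = kg·m²·s⁻²·A⁻¹
  86.7 m³·Pa:  Pa·m³ = N·m⁻²·m³ = kg·m²·s⁻²
  351 m²·kg/s²:  kg·m²·s⁻²
  72.81 N·m:  N·m = kg·m·s⁻²·m = kg·m²·s⁻²
The terms do not share a single dimension (kg·m²·s⁻² vs kg·m²·s⁻²·A⁻¹).

No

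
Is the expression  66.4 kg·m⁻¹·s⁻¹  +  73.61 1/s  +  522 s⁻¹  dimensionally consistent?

Work out the base dimensions of each:
  66.4 kg·m⁻¹·s⁻¹:  kg·m⁻¹·s⁻¹
  73.61 1/s:  s⁻¹
  522 s⁻¹:  s⁻¹
The terms do not share a single dimension (kg·m⁻¹·s⁻¹ vs s⁻¹).

No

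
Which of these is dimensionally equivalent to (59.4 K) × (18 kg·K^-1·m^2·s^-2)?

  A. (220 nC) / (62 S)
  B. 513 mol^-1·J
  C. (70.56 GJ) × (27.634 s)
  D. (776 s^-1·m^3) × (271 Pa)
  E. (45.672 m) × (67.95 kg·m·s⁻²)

E.

Reference: [K] · [kg·m²·s⁻²·K⁻¹] = kg·m²·s⁻².
Each option:
  A. [s·A] / [kg⁻¹·m⁻²·s³·A²] = kg·m²·s⁻²·A⁻¹
  B. J·mol⁻¹ = N·m·mol⁻¹ = kg·m²·s⁻²·mol⁻¹
  C. [kg·m²·s⁻²] · [s] = kg·m²·s⁻¹
  D. [m³·s⁻¹] · [kg·m⁻¹·s⁻²] = kg·m²·s⁻³
  E. [m] · [kg·m·s⁻²] = kg·m²·s⁻²  ← same
Only E. matches kg·m²·s⁻².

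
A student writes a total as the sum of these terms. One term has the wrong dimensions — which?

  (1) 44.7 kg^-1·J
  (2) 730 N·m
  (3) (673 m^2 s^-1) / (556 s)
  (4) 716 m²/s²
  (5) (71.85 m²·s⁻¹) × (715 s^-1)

Dimensions:
  (1) J·kg⁻¹ = N·m·kg⁻¹ = m²·s⁻²
  (2) N·m = kg·m·s⁻²·m = kg·m²·s⁻²
  (3) [m²·s⁻¹] / [s] = m²·s⁻²
  (4) m²·s⁻²
  (5) [m²·s⁻¹] · [s⁻¹] = m²·s⁻²
All reduce to m²·s⁻² except (2), which is kg·m²·s⁻².

(2)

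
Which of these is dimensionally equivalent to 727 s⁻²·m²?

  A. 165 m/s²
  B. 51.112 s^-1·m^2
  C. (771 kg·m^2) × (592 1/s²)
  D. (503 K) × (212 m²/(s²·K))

Reference: m²·s⁻².
Each option:
  A. m·s⁻²
  B. m²·s⁻¹
  C. [kg·m²] · [s⁻²] = kg·m²·s⁻²
  D. [K] · [m²·s⁻²·K⁻¹] = m²·s⁻²  ← same
Only D. matches m²·s⁻².

D.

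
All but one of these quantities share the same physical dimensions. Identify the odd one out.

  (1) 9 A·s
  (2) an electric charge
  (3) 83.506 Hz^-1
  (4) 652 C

(3)

Reduce each to base SI dimensions:
  (1) A·s = s·A
  (2) [electric charge] = s·A
  (3) Hz⁻¹ = (s⁻¹)⁻¹ = s
  (4) C = s·A
All reduce to s·A except (3), which is s.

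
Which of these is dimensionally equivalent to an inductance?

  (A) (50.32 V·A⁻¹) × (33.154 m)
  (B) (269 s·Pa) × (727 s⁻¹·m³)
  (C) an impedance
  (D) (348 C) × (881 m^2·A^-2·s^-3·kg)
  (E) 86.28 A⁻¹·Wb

Reference: [inductance] = kg·m²·s⁻²·A⁻².
Each option:
  (A) [kg·m²·s⁻³·A⁻²] · [m] = kg·m³·s⁻³·A⁻²
  (B) [kg·m⁻¹·s⁻¹] · [m³·s⁻¹] = kg·m²·s⁻²
  (C) [impedance] = kg·m²·s⁻³·A⁻²
  (D) [s·A] · [kg·m²·s⁻³·A⁻²] = kg·m²·s⁻²·A⁻¹
  (E) Wb·A⁻¹ = V·s·A⁻¹ = kg·m²·s⁻²·A⁻²  ← same
Only (E) matches kg·m²·s⁻²·A⁻².

(E)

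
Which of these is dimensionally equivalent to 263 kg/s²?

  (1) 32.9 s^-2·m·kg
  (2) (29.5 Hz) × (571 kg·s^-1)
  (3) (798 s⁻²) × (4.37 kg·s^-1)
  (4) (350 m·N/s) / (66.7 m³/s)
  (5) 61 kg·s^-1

Reference: kg·s⁻².
Each option:
  (1) kg·m·s⁻²
  (2) [s⁻¹] · [kg·s⁻¹] = kg·s⁻²  ← same
  (3) [s⁻²] · [kg·s⁻¹] = kg·s⁻³
  (4) [kg·m²·s⁻³] / [m³·s⁻¹] = kg·m⁻¹·s⁻²
  (5) kg·s⁻¹
Only (2) matches kg·s⁻².

(2)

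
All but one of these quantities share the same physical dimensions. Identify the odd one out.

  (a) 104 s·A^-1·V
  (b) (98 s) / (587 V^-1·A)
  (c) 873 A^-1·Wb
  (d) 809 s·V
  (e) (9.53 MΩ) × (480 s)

(d)

Work out the base dimensions of each:
  (a) V·s·A⁻¹ = J·C⁻¹·s·A⁻¹ = kg·m²·s⁻²·A⁻²
  (b) [s] / [kg⁻¹·m⁻²·s³·A²] = kg·m²·s⁻²·A⁻²
  (c) Wb·A⁻¹ = V·s·A⁻¹ = kg·m²·s⁻²·A⁻²
  (d) V·s = J·C⁻¹·s = kg·m²·s⁻²·A⁻¹
  (e) [kg·m²·s⁻³·A⁻²] · [s] = kg·m²·s⁻²·A⁻²
All reduce to kg·m²·s⁻²·A⁻² except (d), which is kg·m²·s⁻²·A⁻¹.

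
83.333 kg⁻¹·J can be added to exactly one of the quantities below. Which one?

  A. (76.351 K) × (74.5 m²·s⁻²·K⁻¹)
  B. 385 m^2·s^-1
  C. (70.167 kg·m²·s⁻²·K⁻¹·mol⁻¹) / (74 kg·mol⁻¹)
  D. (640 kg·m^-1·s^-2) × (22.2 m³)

Reference: J·kg⁻¹ = N·m·kg⁻¹ = m²·s⁻².
Each option:
  A. [K] · [m²·s⁻²·K⁻¹] = m²·s⁻²  ← same
  B. m²·s⁻¹
  C. [kg·m²·s⁻²·K⁻¹·mol⁻¹] / [kg·mol⁻¹] = m²·s⁻²·K⁻¹
  D. [kg·m⁻¹·s⁻²] · [m³] = kg·m²·s⁻²
Only A. matches m²·s⁻².

A.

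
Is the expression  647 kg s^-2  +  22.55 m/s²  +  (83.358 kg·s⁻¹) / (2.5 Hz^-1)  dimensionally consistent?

Work out the base dimensions of each:
  647 kg s^-2:  kg·s⁻²
  22.55 m/s²:  m·s⁻²
  (83.358 kg·s⁻¹) / (2.5 Hz^-1):  [kg·s⁻¹] / [s] = kg·s⁻²
The terms do not share a single dimension (kg·s⁻² vs m·s⁻²).

No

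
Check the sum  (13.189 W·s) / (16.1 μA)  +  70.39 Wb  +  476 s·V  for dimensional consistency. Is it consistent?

Yes

Work out the base dimensions of each:
  (13.189 W·s) / (16.1 μA):  [kg·m²·s⁻²] / [A] = kg·m²·s⁻²·A⁻¹
  70.39 Wb:  Wb = V·s = kg·m²·s⁻²·A⁻¹
  476 s·V:  V·s = J·C⁻¹·s = kg·m²·s⁻²·A⁻¹
Every term reduces to kg·m²·s⁻²·A⁻¹.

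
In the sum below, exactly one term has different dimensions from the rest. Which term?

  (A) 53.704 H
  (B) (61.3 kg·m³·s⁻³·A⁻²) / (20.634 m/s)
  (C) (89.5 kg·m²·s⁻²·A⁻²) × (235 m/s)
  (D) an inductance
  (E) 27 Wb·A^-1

Reduce each to base SI dimensions:
  (A) H = V·s·A⁻¹ = kg·m²·s⁻²·A⁻²
  (B) [kg·m³·s⁻³·A⁻²] / [m·s⁻¹] = kg·m²·s⁻²·A⁻²
  (C) [kg·m²·s⁻²·A⁻²] · [m·s⁻¹] = kg·m³·s⁻³·A⁻²
  (D) [inductance] = kg·m²·s⁻²·A⁻²
  (E) Wb·A⁻¹ = V·s·A⁻¹ = kg·m²·s⁻²·A⁻²
All reduce to kg·m²·s⁻²·A⁻² except (C), which is kg·m³·s⁻³·A⁻².

(C)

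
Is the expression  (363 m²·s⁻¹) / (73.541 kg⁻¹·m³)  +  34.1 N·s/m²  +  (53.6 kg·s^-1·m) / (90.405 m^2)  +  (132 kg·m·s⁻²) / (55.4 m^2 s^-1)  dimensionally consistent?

Work out the base dimensions of each:
  (363 m²·s⁻¹) / (73.541 kg⁻¹·m³):  [m²·s⁻¹] / [kg⁻¹·m³] = kg·m⁻¹·s⁻¹
  34.1 N·s/m²:  N·s·m⁻² = kg·m·s⁻²·s·m⁻² = kg·m⁻¹·s⁻¹
  (53.6 kg·s^-1·m) / (90.405 m^2):  [kg·m·s⁻¹] / [m²] = kg·m⁻¹·s⁻¹
  (132 kg·m·s⁻²) / (55.4 m^2 s^-1):  [kg·m·s⁻²] / [m²·s⁻¹] = kg·m⁻¹·s⁻¹
Every term reduces to kg·m⁻¹·s⁻¹.

Yes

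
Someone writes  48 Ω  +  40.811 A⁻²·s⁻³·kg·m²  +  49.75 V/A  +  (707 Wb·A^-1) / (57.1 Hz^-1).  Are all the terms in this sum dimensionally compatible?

Yes

Reduce each to base SI dimensions:
  48 Ω:  Ω = V·A⁻¹ = kg·m²·s⁻³·A⁻²
  40.811 A⁻²·s⁻³·kg·m²:  kg·m²·s⁻³·A⁻²
  49.75 V/A:  V·A⁻¹ = J·C⁻¹·A⁻¹ = kg·m²·s⁻³·A⁻²
  (707 Wb·A^-1) / (57.1 Hz^-1):  [kg·m²·s⁻²·A⁻²] / [s] = kg·m²·s⁻³·A⁻²
Every term reduces to kg·m²·s⁻³·A⁻².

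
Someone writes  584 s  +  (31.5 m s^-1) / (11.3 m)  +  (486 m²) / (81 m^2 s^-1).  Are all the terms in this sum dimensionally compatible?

In SI base units:
  584 s:  s
  (31.5 m s^-1) / (11.3 m):  [m·s⁻¹] / [m] = s⁻¹
  (486 m²) / (81 m^2 s^-1):  [m²] / [m²·s⁻¹] = s
The terms do not share a single dimension (s vs s⁻¹).

No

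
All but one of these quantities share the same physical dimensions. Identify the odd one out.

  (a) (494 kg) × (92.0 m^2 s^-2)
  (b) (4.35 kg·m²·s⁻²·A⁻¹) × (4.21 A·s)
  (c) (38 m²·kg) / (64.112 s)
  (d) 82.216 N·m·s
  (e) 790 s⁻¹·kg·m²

(a)

In SI base units:
  (a) [kg] · [m²·s⁻²] = kg·m²·s⁻²
  (b) [kg·m²·s⁻²·A⁻¹] · [s·A] = kg·m²·s⁻¹
  (c) [kg·m²] / [s] = kg·m²·s⁻¹
  (d) N·m·s = kg·m·s⁻²·m·s = kg·m²·s⁻¹
  (e) kg·m²·s⁻¹
All reduce to kg·m²·s⁻¹ except (a), which is kg·m²·s⁻².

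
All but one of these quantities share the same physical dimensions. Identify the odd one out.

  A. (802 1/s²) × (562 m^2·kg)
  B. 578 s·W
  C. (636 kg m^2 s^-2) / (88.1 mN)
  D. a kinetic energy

C.

Reduce each to base SI dimensions:
  A. [s⁻²] · [kg·m²] = kg·m²·s⁻²
  B. W·s = J·s⁻¹·s = kg·m²·s⁻²
  C. [kg·m²·s⁻²] / [kg·m·s⁻²] = m
  D. [kinetic energy] = kg·m²·s⁻²
All reduce to kg·m²·s⁻² except C., which is m.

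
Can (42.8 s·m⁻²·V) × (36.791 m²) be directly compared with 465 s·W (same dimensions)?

Expand each in SI base units:
  (42.8 s·m⁻²·V) × (36.791 m²):  [kg·s⁻²·A⁻¹] · [m²] = kg·m²·s⁻²·A⁻¹
  465 s·W:  W·s = J·s⁻¹·s = kg·m²·s⁻²
kg·m²·s⁻²·A⁻¹ ≠ kg·m²·s⁻², so they cannot be added.

No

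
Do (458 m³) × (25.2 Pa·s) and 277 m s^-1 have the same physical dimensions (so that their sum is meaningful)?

No

Work out the base dimensions of each:
  (458 m³) × (25.2 Pa·s):  [m³] · [kg·m⁻¹·s⁻¹] = kg·m²·s⁻¹
  277 m s^-1:  m·s⁻¹
kg·m²·s⁻¹ ≠ m·s⁻¹, so they cannot be added.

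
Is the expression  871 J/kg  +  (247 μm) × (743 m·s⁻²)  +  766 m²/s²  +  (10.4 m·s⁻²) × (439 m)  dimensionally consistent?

In SI base units:
  871 J/kg:  J·kg⁻¹ = N·m·kg⁻¹ = m²·s⁻²
  (247 μm) × (743 m·s⁻²):  [m] · [m·s⁻²] = m²·s⁻²
  766 m²/s²:  m²·s⁻²
  (10.4 m·s⁻²) × (439 m):  [m·s⁻²] · [m] = m²·s⁻²
Every term reduces to m²·s⁻².

Yes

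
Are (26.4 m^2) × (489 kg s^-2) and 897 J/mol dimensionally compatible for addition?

Reduce each to base SI dimensions:
  (26.4 m^2) × (489 kg s^-2):  [m²] · [kg·s⁻²] = kg·m²·s⁻²
  897 J/mol:  J·mol⁻¹ = N·m·mol⁻¹ = kg·m²·s⁻²·mol⁻¹
kg·m²·s⁻² ≠ kg·m²·s⁻²·mol⁻¹, so they cannot be added.

No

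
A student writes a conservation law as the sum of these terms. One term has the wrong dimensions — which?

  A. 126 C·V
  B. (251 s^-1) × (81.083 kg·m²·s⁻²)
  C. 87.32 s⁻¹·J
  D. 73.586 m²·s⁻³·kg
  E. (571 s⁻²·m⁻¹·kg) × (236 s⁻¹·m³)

A.

Expand each in SI base units:
  A. C·V = s·A·J·C⁻¹ = kg·m²·s⁻²
  B. [s⁻¹] · [kg·m²·s⁻²] = kg·m²·s⁻³
  C. J·s⁻¹ = N·m·s⁻¹ = kg·m²·s⁻³
  D. kg·m²·s⁻³
  E. [kg·m⁻¹·s⁻²] · [m³·s⁻¹] = kg·m²·s⁻³
All reduce to kg·m²·s⁻³ except A., which is kg·m²·s⁻².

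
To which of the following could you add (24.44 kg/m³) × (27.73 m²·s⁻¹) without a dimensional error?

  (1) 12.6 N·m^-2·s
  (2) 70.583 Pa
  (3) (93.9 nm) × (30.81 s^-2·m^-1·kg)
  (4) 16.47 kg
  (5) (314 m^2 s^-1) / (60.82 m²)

Reference: [kg·m⁻³] · [m²·s⁻¹] = kg·m⁻¹·s⁻¹.
Each option:
  (1) N·s·m⁻² = kg·m·s⁻²·s·m⁻² = kg·m⁻¹·s⁻¹  ← same
  (2) Pa = N·m⁻² = kg·m⁻¹·s⁻²
  (3) [m] · [kg·m⁻¹·s⁻²] = kg·s⁻²
  (4) kg
  (5) [m²·s⁻¹] / [m²] = s⁻¹
Only (1) matches kg·m⁻¹·s⁻¹.

(1)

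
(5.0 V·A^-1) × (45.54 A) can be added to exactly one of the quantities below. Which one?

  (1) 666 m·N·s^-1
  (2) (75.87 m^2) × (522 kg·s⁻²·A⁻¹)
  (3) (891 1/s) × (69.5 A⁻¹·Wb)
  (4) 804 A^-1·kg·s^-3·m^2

Reference: [kg·m²·s⁻³·A⁻²] · [A] = kg·m²·s⁻³·A⁻¹.
Each option:
  (1) N·m·s⁻¹ = kg·m·s⁻²·m·s⁻¹ = kg·m²·s⁻³
  (2) [m²] · [kg·s⁻²·A⁻¹] = kg·m²·s⁻²·A⁻¹
  (3) [s⁻¹] · [kg·m²·s⁻²·A⁻²] = kg·m²·s⁻³·A⁻²
  (4) kg·m²·s⁻³·A⁻¹  ← same
Only (4) matches kg·m²·s⁻³·A⁻¹.

(4)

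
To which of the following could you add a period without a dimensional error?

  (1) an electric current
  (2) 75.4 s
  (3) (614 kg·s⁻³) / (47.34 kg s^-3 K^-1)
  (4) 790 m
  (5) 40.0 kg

Reference: [period] = s.
Each option:
  (1) [electric current] = A
  (2) s  ← same
  (3) [kg·s⁻³] / [kg·s⁻³·K⁻¹] = K
  (4) m
  (5) kg
Only (2) matches s.

(2)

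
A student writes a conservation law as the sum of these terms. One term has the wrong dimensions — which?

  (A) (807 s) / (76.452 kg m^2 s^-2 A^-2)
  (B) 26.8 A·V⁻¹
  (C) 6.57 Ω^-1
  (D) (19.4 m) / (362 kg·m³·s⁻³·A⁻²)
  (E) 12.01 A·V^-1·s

(E)

Expand each in SI base units:
  (A) [s] / [kg·m²·s⁻²·A⁻²] = kg⁻¹·m⁻²·s³·A²
  (B) A·V⁻¹ = A·(J·C⁻¹)⁻¹ = kg⁻¹·m⁻²·s³·A²
  (C) Ω⁻¹ = (V·A⁻¹)⁻¹ = kg⁻¹·m⁻²·s³·A²
  (D) [m] / [kg·m³·s⁻³·A⁻²] = kg⁻¹·m⁻²·s³·A²
  (E) A·s·V⁻¹ = A·s·(J·C⁻¹)⁻¹ = kg⁻¹·m⁻²·s⁴·A²
All reduce to kg⁻¹·m⁻²·s³·A² except (E), which is kg⁻¹·m⁻²·s⁴·A².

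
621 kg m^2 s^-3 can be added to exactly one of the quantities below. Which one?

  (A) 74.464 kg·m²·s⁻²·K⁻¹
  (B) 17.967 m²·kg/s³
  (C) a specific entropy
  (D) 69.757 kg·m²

Reference: kg·m²·s⁻³.
Each option:
  (A) kg·m²·s⁻²·K⁻¹
  (B) kg·m²·s⁻³  ← same
  (C) [specific entropy] = m²·s⁻²·K⁻¹
  (D) kg·m²
Only (B) matches kg·m²·s⁻³.

(B)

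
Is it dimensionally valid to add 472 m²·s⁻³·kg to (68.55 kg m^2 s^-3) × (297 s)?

In SI base units:
  472 m²·s⁻³·kg:  kg·m²·s⁻³
  (68.55 kg m^2 s^-3) × (297 s):  [kg·m²·s⁻³] · [s] = kg·m²·s⁻²
kg·m²·s⁻³ ≠ kg·m²·s⁻², so they cannot be added.

No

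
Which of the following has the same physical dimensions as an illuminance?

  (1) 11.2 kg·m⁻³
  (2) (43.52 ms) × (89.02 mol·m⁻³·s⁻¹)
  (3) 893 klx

(3)

Reference: [illuminance] = m⁻²·cd.
Each option:
  (1) kg·m⁻³
  (2) [s] · [m⁻³·s⁻¹·mol] = m⁻³·mol
  (3) lx = lm·m⁻² = m⁻²·cd  ← same
Only (3) matches m⁻²·cd.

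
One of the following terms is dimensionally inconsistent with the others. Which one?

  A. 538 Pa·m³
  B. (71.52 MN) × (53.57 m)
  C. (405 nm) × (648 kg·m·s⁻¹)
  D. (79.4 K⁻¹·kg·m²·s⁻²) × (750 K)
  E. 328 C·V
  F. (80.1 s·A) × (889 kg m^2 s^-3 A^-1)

Reduce each to base SI dimensions:
  A. Pa·m³ = N·m⁻²·m³ = kg·m²·s⁻²
  B. [kg·m·s⁻²] · [m] = kg·m²·s⁻²
  C. [m] · [kg·m·s⁻¹] = kg·m²·s⁻¹
  D. [kg·m²·s⁻²·K⁻¹] · [K] = kg·m²·s⁻²
  E. C·V = s·A·J·C⁻¹ = kg·m²·s⁻²
  F. [s·A] · [kg·m²·s⁻³·A⁻¹] = kg·m²·s⁻²
All reduce to kg·m²·s⁻² except C., which is kg·m²·s⁻¹.

C.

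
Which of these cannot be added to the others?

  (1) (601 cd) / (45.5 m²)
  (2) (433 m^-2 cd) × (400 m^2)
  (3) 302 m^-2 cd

(2)

In SI base units:
  (1) [cd] / [m²] = m⁻²·cd
  (2) [m⁻²·cd] · [m²] = cd
  (3) m⁻²·cd
All reduce to m⁻²·cd except (2), which is cd.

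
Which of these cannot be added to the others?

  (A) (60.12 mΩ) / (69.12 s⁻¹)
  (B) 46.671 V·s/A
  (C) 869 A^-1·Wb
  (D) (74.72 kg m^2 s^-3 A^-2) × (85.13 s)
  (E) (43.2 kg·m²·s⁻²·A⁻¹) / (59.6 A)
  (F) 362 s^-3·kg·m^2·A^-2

(F)

In SI base units:
  (A) [kg·m²·s⁻³·A⁻²] / [s⁻¹] = kg·m²·s⁻²·A⁻²
  (B) V·s·A⁻¹ = J·C⁻¹·s·A⁻¹ = kg·m²·s⁻²·A⁻²
  (C) Wb·A⁻¹ = V·s·A⁻¹ = kg·m²·s⁻²·A⁻²
  (D) [kg·m²·s⁻³·A⁻²] · [s] = kg·m²·s⁻²·A⁻²
  (E) [kg·m²·s⁻²·A⁻¹] / [A] = kg·m²·s⁻²·A⁻²
  (F) kg·m²·s⁻³·A⁻²
All reduce to kg·m²·s⁻²·A⁻² except (F), which is kg·m²·s⁻³·A⁻².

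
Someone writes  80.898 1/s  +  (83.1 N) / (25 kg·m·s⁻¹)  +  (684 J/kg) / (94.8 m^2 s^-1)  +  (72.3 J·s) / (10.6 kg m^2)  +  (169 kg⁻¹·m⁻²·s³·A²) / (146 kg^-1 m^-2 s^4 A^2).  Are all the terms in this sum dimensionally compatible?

Yes

Expand each in SI base units:
  80.898 1/s:  s⁻¹
  (83.1 N) / (25 kg·m·s⁻¹):  [kg·m·s⁻²] / [kg·m·s⁻¹] = s⁻¹
  (684 J/kg) / (94.8 m^2 s^-1):  [m²·s⁻²] / [m²·s⁻¹] = s⁻¹
  (72.3 J·s) / (10.6 kg m^2):  [kg·m²·s⁻¹] / [kg·m²] = s⁻¹
  (169 kg⁻¹·m⁻²·s³·A²) / (146 kg^-1 m^-2 s^4 A^2):  [kg⁻¹·m⁻²·s³·A²] / [kg⁻¹·m⁻²·s⁴·A²] = s⁻¹
Every term reduces to s⁻¹.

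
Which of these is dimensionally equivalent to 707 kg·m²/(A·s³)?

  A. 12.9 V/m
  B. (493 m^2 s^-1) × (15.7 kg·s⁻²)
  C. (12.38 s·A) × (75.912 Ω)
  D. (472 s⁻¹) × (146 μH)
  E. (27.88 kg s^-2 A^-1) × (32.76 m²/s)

E.

Reference: kg·m²·s⁻³·A⁻¹.
Each option:
  A. V·m⁻¹ = J·C⁻¹·m⁻¹ = kg·m·s⁻³·A⁻¹
  B. [m²·s⁻¹] · [kg·s⁻²] = kg·m²·s⁻³
  C. [s·A] · [kg·m²·s⁻³·A⁻²] = kg·m²·s⁻²·A⁻¹
  D. [s⁻¹] · [kg·m²·s⁻²·A⁻²] = kg·m²·s⁻³·A⁻²
  E. [kg·s⁻²·A⁻¹] · [m²·s⁻¹] = kg·m²·s⁻³·A⁻¹  ← same
Only E. matches kg·m²·s⁻³·A⁻¹.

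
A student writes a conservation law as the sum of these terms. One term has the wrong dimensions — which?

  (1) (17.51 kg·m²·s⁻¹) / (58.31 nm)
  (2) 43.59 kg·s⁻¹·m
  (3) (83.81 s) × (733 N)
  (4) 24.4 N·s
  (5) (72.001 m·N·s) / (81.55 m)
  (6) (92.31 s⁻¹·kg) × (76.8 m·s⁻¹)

In SI base units:
  (1) [kg·m²·s⁻¹] / [m] = kg·m·s⁻¹
  (2) kg·m·s⁻¹
  (3) [s] · [kg·m·s⁻²] = kg·m·s⁻¹
  (4) N·s = kg·m·s⁻²·s = kg·m·s⁻¹
  (5) [kg·m²·s⁻¹] / [m] = kg·m·s⁻¹
  (6) [kg·s⁻¹] · [m·s⁻¹] = kg·m·s⁻²
All reduce to kg·m·s⁻¹ except (6), which is kg·m·s⁻².

(6)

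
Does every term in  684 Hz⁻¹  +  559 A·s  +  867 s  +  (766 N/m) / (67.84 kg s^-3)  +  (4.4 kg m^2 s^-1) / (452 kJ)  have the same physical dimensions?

No

Dimensions:
  684 Hz⁻¹:  Hz⁻¹ = (s⁻¹)⁻¹ = s
  559 A·s:  A·s = s·A
  867 s:  s
  (766 N/m) / (67.84 kg s^-3):  [kg·s⁻²] / [kg·s⁻³] = s
  (4.4 kg m^2 s^-1) / (452 kJ):  [kg·m²·s⁻¹] / [kg·m²·s⁻²] = s
The terms do not share a single dimension (s vs s·A).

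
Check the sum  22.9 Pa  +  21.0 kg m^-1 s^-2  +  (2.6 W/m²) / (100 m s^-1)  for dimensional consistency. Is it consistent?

Yes

Reduce each to base SI dimensions:
  22.9 Pa:  Pa = N·m⁻² = kg·m⁻¹·s⁻²
  21.0 kg m^-1 s^-2:  kg·m⁻¹·s⁻²
  (2.6 W/m²) / (100 m s^-1):  [kg·s⁻³] / [m·s⁻¹] = kg·m⁻¹·s⁻²
Every term reduces to kg·m⁻¹·s⁻².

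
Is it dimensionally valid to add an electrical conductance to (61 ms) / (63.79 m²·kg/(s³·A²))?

Work out the base dimensions of each:
  an electrical conductance:  [electrical conductance] = kg⁻¹·m⁻²·s³·A²
  (61 ms) / (63.79 m²·kg/(s³·A²)):  [s] / [kg·m²·s⁻³·A⁻²] = kg⁻¹·m⁻²·s⁴·A²
kg⁻¹·m⁻²·s³·A² ≠ kg⁻¹·m⁻²·s⁴·A², so they cannot be added.

No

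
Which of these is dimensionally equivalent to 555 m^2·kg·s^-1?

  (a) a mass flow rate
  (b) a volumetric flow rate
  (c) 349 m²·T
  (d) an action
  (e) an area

(d)

Reference: kg·m²·s⁻¹.
Each option:
  (a) [mass flow rate] = kg·s⁻¹
  (b) [volumetric flow rate] = m³·s⁻¹
  (c) T·m² = Wb·m⁻²·m² = kg·m²·s⁻²·A⁻¹
  (d) [action] = kg·m²·s⁻¹  ← same
  (e) [area] = m²
Only (d) matches kg·m²·s⁻¹.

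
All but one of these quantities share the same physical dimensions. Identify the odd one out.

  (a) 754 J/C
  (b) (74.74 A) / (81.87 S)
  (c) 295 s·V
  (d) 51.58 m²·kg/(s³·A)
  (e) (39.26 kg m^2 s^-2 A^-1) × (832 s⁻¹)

(c)

Expand each in SI base units:
  (a) J·C⁻¹ = N·m·(s·A)⁻¹ = kg·m²·s⁻³·A⁻¹
  (b) [A] / [kg⁻¹·m⁻²·s³·A²] = kg·m²·s⁻³·A⁻¹
  (c) V·s = J·C⁻¹·s = kg·m²·s⁻²·A⁻¹
  (d) kg·m²·s⁻³·A⁻¹
  (e) [kg·m²·s⁻²·A⁻¹] · [s⁻¹] = kg·m²·s⁻³·A⁻¹
All reduce to kg·m²·s⁻³·A⁻¹ except (c), which is kg·m²·s⁻²·A⁻¹.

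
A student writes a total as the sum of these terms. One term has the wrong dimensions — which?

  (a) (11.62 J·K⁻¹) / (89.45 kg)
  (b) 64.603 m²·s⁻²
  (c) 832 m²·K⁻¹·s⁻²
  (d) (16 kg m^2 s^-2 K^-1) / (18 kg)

Work out the base dimensions of each:
  (a) [kg·m²·s⁻²·K⁻¹] / [kg] = m²·s⁻²·K⁻¹
  (b) m²·s⁻²
  (c) m²·s⁻²·K⁻¹
  (d) [kg·m²·s⁻²·K⁻¹] / [kg] = m²·s⁻²·K⁻¹
All reduce to m²·s⁻²·K⁻¹ except (b), which is m²·s⁻².

(b)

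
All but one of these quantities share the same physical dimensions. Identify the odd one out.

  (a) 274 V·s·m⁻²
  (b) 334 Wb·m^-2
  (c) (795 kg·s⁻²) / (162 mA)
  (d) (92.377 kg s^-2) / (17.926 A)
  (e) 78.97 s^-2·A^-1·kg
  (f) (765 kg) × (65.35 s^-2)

In SI base units:
  (a) V·s·m⁻² = J·C⁻¹·s·m⁻² = kg·s⁻²·A⁻¹
  (b) Wb·m⁻² = V·s·m⁻² = kg·s⁻²·A⁻¹
  (c) [kg·s⁻²] / [A] = kg·s⁻²·A⁻¹
  (d) [kg·s⁻²] / [A] = kg·s⁻²·A⁻¹
  (e) kg·s⁻²·A⁻¹
  (f) [kg] · [s⁻²] = kg·s⁻²
All reduce to kg·s⁻²·A⁻¹ except (f), which is kg·s⁻².

(f)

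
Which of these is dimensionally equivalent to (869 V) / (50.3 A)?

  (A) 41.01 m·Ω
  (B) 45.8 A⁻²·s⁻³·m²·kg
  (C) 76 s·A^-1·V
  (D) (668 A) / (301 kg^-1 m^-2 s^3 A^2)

Reference: [kg·m²·s⁻³·A⁻¹] / [A] = kg·m²·s⁻³·A⁻².
Each option:
  (A) Ω·m = V·A⁻¹·m = kg·m³·s⁻³·A⁻²
  (B) kg·m²·s⁻³·A⁻²  ← same
  (C) V·s·A⁻¹ = J·C⁻¹·s·A⁻¹ = kg·m²·s⁻²·A⁻²
  (D) [A] / [kg⁻¹·m⁻²·s³·A²] = kg·m²·s⁻³·A⁻¹
Only (B) matches kg·m²·s⁻³·A⁻².

(B)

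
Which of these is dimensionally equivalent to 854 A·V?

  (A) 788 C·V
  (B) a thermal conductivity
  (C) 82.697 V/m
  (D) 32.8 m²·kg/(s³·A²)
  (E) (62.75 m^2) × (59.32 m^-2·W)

Reference: V·A = J·C⁻¹·A = kg·m²·s⁻³.
Each option:
  (A) C·V = s·A·J·C⁻¹ = kg·m²·s⁻²
  (B) [thermal conductivity] = kg·m·s⁻³·K⁻¹
  (C) V·m⁻¹ = J·C⁻¹·m⁻¹ = kg·m·s⁻³·A⁻¹
  (D) kg·m²·s⁻³·A⁻²
  (E) [m²] · [kg·s⁻³] = kg·m²·s⁻³  ← same
Only (E) matches kg·m²·s⁻³.

(E)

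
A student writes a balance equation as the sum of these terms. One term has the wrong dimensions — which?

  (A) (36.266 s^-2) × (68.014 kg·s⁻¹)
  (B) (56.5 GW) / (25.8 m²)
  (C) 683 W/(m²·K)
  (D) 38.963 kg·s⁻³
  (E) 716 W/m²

In SI base units:
  (A) [s⁻²] · [kg·s⁻¹] = kg·s⁻³
  (B) [kg·m²·s⁻³] / [m²] = kg·s⁻³
  (C) W·m⁻²·K⁻¹ = J·s⁻¹·m⁻²·K⁻¹ = kg·s⁻³·K⁻¹
  (D) kg·s⁻³
  (E) W·m⁻² = J·s⁻¹·m⁻² = kg·s⁻³
All reduce to kg·s⁻³ except (C), which is kg·s⁻³·K⁻¹.

(C)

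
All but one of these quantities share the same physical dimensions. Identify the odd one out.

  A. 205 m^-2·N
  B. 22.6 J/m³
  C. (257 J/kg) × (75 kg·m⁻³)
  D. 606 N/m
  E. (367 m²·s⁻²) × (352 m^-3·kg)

D.

In SI base units:
  A. N·m⁻² = kg·m·s⁻²·m⁻² = kg·m⁻¹·s⁻²
  B. J·m⁻³ = N·m·m⁻³ = kg·m⁻¹·s⁻²
  C. [m²·s⁻²] · [kg·m⁻³] = kg·m⁻¹·s⁻²
  D. N·m⁻¹ = kg·m·s⁻²·m⁻¹ = kg·s⁻²
  E. [m²·s⁻²] · [kg·m⁻³] = kg·m⁻¹·s⁻²
All reduce to kg·m⁻¹·s⁻² except D., which is kg·s⁻².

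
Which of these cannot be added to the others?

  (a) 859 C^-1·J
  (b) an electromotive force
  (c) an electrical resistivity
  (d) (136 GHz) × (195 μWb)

Work out the base dimensions of each:
  (a) J·C⁻¹ = N·m·(s·A)⁻¹ = kg·m²·s⁻³·A⁻¹
  (b) [electromotive force] = kg·m²·s⁻³·A⁻¹
  (c) [electrical resistivity] = kg·m³·s⁻³·A⁻²
  (d) [s⁻¹] · [kg·m²·s⁻²·A⁻¹] = kg·m²·s⁻³·A⁻¹
All reduce to kg·m²·s⁻³·A⁻¹ except (c), which is kg·m³·s⁻³·A⁻².

(c)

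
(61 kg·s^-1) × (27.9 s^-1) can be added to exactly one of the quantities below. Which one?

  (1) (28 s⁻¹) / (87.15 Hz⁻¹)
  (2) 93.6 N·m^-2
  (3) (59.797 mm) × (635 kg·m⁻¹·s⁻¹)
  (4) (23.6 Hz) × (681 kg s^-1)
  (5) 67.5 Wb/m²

Reference: [kg·s⁻¹] · [s⁻¹] = kg·s⁻².
Each option:
  (1) [s⁻¹] / [s] = s⁻²
  (2) N·m⁻² = kg·m·s⁻²·m⁻² = kg·m⁻¹·s⁻²
  (3) [m] · [kg·m⁻¹·s⁻¹] = kg·s⁻¹
  (4) [s⁻¹] · [kg·s⁻¹] = kg·s⁻²  ← same
  (5) Wb·m⁻² = V·s·m⁻² = kg·s⁻²·A⁻¹
Only (4) matches kg·s⁻².

(4)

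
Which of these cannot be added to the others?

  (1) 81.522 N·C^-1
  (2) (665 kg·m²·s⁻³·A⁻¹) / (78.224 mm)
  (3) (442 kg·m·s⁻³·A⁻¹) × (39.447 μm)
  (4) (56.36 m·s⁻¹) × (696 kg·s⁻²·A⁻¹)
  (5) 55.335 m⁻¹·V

(3)

Work out the base dimensions of each:
  (1) N·C⁻¹ = kg·m·s⁻²·(s·A)⁻¹ = kg·m·s⁻³·A⁻¹
  (2) [kg·m²·s⁻³·A⁻¹] / [m] = kg·m·s⁻³·A⁻¹
  (3) [kg·m·s⁻³·A⁻¹] · [m] = kg·m²·s⁻³·A⁻¹
  (4) [m·s⁻¹] · [kg·s⁻²·A⁻¹] = kg·m·s⁻³·A⁻¹
  (5) V·m⁻¹ = J·C⁻¹·m⁻¹ = kg·m·s⁻³·A⁻¹
All reduce to kg·m·s⁻³·A⁻¹ except (3), which is kg·m²·s⁻³·A⁻¹.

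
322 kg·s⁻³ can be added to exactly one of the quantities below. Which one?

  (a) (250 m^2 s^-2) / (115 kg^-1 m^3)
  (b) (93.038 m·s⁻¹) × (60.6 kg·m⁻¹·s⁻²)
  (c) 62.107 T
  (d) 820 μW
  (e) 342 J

Reference: kg·s⁻³.
Each option:
  (a) [m²·s⁻²] / [kg⁻¹·m³] = kg·m⁻¹·s⁻²
  (b) [m·s⁻¹] · [kg·m⁻¹·s⁻²] = kg·s⁻³  ← same
  (c) T = Wb·m⁻² = kg·s⁻²·A⁻¹
  (d) W = J·s⁻¹ = kg·m²·s⁻³
  (e) J = N·m = kg·m²·s⁻²
Only (b) matches kg·s⁻³.

(b)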